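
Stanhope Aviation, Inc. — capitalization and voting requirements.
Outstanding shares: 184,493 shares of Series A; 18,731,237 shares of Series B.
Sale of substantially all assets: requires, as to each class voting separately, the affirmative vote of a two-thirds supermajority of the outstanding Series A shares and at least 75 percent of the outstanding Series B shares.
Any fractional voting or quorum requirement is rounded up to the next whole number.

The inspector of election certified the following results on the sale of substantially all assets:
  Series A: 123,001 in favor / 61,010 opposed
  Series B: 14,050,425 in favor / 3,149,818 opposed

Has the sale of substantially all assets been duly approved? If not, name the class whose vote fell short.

Series A: 2/3 of 184493 = 122995.33, rounded up to 122996; 122,996 required, 123,001 in favor — approved.
Series B: 3/4 of 18731237 = 14048427.75, rounded up to 14048428; 14,048,428 required, 14,050,425 in favor — approved.

Approved — every class gave the required vote.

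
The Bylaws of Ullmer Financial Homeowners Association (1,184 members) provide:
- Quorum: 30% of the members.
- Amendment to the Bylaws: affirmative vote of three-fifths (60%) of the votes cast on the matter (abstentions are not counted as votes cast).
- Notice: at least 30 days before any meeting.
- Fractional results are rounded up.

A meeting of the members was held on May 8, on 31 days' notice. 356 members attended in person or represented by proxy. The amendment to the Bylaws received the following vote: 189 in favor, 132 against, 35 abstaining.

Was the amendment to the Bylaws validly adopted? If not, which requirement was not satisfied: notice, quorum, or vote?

Notice: 31 days given; 30 required. Satisfied.
Quorum: 30% of 1,184 = 355.20, rounded up to 356; 356 present. Satisfied.
Vote: requires three-fifths of the votes cast (356 − 35 abstaining = 321); 3/5 of 321 = 192.60, rounded up to 193, so 193 needed; 189 in favor. Not satisfied.

Invalid — vote requirement not satisfied.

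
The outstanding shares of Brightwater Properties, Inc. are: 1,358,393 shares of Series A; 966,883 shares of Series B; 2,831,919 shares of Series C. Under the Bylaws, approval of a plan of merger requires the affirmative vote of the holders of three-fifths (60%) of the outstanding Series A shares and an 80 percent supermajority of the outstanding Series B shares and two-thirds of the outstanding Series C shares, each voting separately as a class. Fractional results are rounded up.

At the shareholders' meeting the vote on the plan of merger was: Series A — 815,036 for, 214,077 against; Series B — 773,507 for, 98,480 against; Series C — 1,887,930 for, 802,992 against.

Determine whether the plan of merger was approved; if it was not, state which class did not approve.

Not approved — the Series C shares did not give the required vote.

Series A: 3/5 of 1358393 = 815035.80, rounded up to 815036; 815,036 required, 815,036 in favor — approved.
Series B: 4/5 of 966883 = 773506.40, rounded up to 773507; 773,507 required, 773,507 in favor — approved.
Series C: 2/3 of 2831919 = 1887946; 1,887,946 required, 1,887,930 in favor — not approved.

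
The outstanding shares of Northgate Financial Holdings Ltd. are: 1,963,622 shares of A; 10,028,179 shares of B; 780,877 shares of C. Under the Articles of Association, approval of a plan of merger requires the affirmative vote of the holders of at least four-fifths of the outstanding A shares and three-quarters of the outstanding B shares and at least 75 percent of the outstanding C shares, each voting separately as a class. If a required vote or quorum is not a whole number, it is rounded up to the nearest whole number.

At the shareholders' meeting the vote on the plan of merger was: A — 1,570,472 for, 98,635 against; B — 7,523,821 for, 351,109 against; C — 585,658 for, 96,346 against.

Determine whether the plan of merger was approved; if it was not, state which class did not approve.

A: 4/5 of 1963622 = 1570897.60, rounded up to 1570898; 1,570,898 required, 1,570,472 in favor — not approved.
B: 3/4 of 10028179 = 7521134.25, rounded up to 7521135; 7,521,135 required, 7,523,821 in favor — approved.
C: 3/4 of 780877 = 585657.75, rounded up to 585658; 585,658 required, 585,658 in favor — approved.

Not approved — the A shares did not give the required vote.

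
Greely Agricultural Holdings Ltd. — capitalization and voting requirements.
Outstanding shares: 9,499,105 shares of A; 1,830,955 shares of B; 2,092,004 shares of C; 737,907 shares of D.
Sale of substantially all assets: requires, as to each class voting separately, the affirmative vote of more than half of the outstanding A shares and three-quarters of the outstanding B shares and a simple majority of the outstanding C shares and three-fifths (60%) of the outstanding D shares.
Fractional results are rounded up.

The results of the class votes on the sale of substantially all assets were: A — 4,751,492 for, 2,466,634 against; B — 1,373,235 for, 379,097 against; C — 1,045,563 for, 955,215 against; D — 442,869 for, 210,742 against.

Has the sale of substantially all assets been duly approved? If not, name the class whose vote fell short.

A: a majority of 9499105 is 4749553; 4,749,553 required, 4,751,492 in favor — approved.
B: 3/4 of 1830955 = 1373216.25, rounded up to 1373217; 1,373,217 required, 1,373,235 in favor — approved.
C: a majority of 2092004 is 1046003; 1,046,003 required, 1,045,563 in favor — not approved.
D: 3/5 of 737907 = 442744.20, rounded up to 442745; 442,745 required, 442,869 in favor — approved.

Not approved — the C shares did not give the required vote.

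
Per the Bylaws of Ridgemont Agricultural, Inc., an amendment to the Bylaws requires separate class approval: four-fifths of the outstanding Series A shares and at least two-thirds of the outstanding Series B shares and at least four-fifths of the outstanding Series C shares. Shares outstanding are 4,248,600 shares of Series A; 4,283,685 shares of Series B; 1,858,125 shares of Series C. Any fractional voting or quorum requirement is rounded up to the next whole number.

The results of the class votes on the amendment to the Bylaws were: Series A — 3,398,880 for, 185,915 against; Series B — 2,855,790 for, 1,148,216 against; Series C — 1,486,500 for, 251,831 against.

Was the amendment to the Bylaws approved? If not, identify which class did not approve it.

Approved — every class gave the required vote.

Series A: 4/5 of 4248600 = 3398880; 3,398,880 required, 3,398,880 in favor — approved.
Series B: 2/3 of 4283685 = 2855790; 2,855,790 required, 2,855,790 in favor — approved.
Series C: 4/5 of 1858125 = 1486500; 1,486,500 required, 1,486,500 in favor — approved.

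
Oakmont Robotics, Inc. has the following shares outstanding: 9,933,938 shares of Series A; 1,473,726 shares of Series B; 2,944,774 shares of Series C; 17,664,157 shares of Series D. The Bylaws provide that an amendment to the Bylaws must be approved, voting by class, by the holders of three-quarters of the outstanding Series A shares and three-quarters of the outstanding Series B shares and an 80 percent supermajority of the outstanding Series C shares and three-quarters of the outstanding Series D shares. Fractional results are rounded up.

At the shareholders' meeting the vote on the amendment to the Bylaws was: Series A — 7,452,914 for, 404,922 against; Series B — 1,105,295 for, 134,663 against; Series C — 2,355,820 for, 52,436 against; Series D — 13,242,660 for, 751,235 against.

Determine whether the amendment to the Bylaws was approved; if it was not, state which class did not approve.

Series A: 3/4 of 9933938 = 7450453.50, rounded up to 7450454; 7,450,454 required, 7,452,914 in favor — approved.
Series B: 3/4 of 1473726 = 1105294.50, rounded up to 1105295; 1,105,295 required, 1,105,295 in favor — approved.
Series C: 4/5 of 2944774 = 2355819.20, rounded up to 2355820; 2,355,820 required, 2,355,820 in favor — approved.
Series D: 3/4 of 17664157 = 13248117.75, rounded up to 13248118; 13,248,118 required, 13,242,660 in favor — not approved.

Not approved — the Series D shares did not give the required vote.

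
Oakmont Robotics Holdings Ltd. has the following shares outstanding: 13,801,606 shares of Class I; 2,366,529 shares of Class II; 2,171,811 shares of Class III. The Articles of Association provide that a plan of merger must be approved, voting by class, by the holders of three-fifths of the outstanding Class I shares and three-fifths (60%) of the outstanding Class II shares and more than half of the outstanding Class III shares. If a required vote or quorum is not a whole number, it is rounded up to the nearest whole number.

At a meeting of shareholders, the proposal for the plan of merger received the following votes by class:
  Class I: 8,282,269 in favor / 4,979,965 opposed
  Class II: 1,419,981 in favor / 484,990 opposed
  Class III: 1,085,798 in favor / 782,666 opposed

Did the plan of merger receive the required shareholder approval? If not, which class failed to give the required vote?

Not approved — the Class III shares did not give the required vote.

Class I: 3/5 of 13801606 = 8280963.60, rounded up to 8280964; 8,280,964 required, 8,282,269 in favor — approved.
Class II: 3/5 of 2366529 = 1419917.40, rounded up to 1419918; 1,419,918 required, 1,419,981 in favor — approved.
Class III: a majority of 2171811 is 1085906; 1,085,906 required, 1,085,798 in favor — not approved.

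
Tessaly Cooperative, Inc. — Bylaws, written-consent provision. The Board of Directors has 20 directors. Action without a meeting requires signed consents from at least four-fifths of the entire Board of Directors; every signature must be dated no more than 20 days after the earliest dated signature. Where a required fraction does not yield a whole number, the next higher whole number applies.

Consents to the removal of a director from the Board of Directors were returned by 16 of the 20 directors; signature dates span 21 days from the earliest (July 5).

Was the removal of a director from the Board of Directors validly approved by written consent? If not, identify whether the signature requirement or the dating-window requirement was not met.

Signatures required: at least four-fifths of 20 — 4/5 of 20 = 16, so 16 needed; 16 signed. Sufficient.
Dating window: the latest signature is 21 days after the earliest; the limit is 20 days. Outside the window.

Not effective — dating-window requirement not satisfied.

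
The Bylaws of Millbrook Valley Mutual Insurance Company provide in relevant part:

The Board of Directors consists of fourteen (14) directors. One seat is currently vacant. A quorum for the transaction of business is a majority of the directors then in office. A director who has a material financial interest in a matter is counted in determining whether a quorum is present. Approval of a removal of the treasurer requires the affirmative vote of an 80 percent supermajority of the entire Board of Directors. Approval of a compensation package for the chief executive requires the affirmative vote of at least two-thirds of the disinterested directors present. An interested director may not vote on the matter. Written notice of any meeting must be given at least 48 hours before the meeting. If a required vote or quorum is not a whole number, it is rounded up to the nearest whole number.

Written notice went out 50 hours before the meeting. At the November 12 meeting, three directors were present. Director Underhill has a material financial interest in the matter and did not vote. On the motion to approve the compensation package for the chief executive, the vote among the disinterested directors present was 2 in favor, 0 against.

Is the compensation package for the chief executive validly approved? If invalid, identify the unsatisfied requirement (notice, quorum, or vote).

Notice: 50 hours given; 48 required (50 ≥ 48). Satisfied.
Quorum: 3 present (interested directors count toward quorum); quorum is 7. Not satisfied.
Vote: the compensation package for the chief executive requires two-thirds of the disinterested directors present (3 − 1 = 2). 2/3 of 2 = 1.33, rounded up to 2, so 2 affirmative votes are needed; 2 voted in favor. Satisfied. (Moot — without a quorum no business can be validly transacted.)

Invalid — quorum requirement not satisfied.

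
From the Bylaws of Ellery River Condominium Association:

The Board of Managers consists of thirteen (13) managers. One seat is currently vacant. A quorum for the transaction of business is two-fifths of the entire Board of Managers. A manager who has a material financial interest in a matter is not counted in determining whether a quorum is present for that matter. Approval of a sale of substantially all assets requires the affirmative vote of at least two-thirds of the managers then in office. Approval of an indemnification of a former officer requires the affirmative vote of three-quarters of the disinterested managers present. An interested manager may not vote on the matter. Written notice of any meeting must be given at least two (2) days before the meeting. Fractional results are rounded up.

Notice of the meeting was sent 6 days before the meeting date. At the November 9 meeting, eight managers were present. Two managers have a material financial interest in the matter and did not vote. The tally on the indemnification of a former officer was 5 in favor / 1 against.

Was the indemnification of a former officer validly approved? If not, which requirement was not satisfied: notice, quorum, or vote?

Notice: 6 days given; 2 required (6 ≥ 2). Satisfied.
Quorum: 8 present, but the 2 interested managers do not count, leaving 6. Quorum is 6. Satisfied.
Vote: the indemnification of a former officer requires three-fourths of the disinterested managers present (8 − 2 = 6). 3/4 of 6 = 4.50, rounded up to 5, so 5 affirmative votes are needed; 5 voted in favor. Satisfied.

Valid — all requirements satisfied.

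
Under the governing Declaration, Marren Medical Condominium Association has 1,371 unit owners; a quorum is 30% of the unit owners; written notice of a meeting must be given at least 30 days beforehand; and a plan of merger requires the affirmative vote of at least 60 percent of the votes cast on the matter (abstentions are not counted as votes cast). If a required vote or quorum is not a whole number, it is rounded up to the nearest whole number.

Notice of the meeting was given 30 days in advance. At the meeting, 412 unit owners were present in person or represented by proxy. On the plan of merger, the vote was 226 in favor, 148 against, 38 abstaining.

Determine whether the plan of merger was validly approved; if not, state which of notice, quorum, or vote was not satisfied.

Valid — all requirements satisfied.

Notice: 30 days given; 30 required. Satisfied.
Quorum: 30% of 1,371 = 411.30, rounded up to 412; 412 present. Satisfied.
Vote: requires three-fifths of the votes cast (412 − 38 abstaining = 374); 3/5 of 374 = 224.40, rounded up to 225, so 225 needed; 226 in favor. Satisfied.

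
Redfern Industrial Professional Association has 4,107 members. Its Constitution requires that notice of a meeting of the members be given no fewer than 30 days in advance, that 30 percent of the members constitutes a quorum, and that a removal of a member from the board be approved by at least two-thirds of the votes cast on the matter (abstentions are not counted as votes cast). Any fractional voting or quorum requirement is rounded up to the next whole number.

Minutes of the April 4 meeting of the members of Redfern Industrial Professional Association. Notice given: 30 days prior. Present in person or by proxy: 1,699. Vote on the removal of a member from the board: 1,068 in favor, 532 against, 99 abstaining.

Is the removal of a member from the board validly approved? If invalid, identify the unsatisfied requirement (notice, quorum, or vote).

Notice: 30 days given; 30 required. Satisfied.
Quorum: 30% of 4,107 = 1,232.10, rounded up to 1,233; 1,699 present. Satisfied.
Vote: requires two-thirds of the votes cast (1,699 − 99 abstaining = 1,600); 2/3 of 1600 = 1066.67, rounded up to 1067, so 1,067 needed; 1,068 in favor. Satisfied.

Valid — all requirements satisfied.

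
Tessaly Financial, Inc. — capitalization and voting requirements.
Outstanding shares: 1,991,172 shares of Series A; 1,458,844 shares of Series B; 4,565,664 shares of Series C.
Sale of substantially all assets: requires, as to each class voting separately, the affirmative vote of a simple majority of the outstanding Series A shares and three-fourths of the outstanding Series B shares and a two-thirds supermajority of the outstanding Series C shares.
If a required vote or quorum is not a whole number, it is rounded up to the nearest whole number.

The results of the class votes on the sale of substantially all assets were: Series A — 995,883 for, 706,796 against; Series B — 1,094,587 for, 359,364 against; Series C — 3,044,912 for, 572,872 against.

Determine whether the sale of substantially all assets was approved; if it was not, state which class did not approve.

Approved — every class gave the required vote.

Series A: a majority of 1991172 is 995587; 995,587 required, 995,883 in favor — approved.
Series B: 3/4 of 1458844 = 1094133; 1,094,133 required, 1,094,587 in favor — approved.
Series C: 2/3 of 4565664 = 3043776; 3,043,776 required, 3,044,912 in favor — approved.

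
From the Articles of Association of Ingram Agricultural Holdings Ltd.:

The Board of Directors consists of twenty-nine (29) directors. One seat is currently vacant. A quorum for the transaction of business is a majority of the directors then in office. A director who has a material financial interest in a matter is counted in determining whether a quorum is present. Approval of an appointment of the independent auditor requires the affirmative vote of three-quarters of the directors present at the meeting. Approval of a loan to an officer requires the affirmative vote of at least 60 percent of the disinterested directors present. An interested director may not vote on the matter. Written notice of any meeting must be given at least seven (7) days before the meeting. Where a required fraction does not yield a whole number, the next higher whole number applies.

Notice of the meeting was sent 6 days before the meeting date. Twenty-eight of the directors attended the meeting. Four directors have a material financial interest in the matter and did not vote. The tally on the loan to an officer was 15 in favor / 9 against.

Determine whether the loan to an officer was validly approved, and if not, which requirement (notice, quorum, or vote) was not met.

Invalid — notice requirement not satisfied.

Notice: 6 days given; 7 required (6 < 7). Not satisfied.
Quorum: 28 present (interested directors count toward quorum); quorum is 15. Satisfied.
Vote: the loan to an officer requires three-fifths of the disinterested directors present (28 − 4 = 24). 3/5 of 24 = 14.40, rounded up to 15, so 15 affirmative votes are needed; 15 voted in favor. Satisfied.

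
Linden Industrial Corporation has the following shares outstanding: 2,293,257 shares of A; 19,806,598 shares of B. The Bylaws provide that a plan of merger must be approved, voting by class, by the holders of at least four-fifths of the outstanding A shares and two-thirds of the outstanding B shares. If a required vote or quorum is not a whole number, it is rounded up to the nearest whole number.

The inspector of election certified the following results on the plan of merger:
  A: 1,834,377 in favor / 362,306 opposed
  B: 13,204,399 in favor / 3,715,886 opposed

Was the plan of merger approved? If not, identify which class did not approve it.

Not approved — the A shares did not give the required vote.

A: 4/5 of 2293257 = 1834605.60, rounded up to 1834606; 1,834,606 required, 1,834,377 in favor — not approved.
B: 2/3 of 19806598 = 13204398.67, rounded up to 13204399; 13,204,399 required, 13,204,399 in favor — approved.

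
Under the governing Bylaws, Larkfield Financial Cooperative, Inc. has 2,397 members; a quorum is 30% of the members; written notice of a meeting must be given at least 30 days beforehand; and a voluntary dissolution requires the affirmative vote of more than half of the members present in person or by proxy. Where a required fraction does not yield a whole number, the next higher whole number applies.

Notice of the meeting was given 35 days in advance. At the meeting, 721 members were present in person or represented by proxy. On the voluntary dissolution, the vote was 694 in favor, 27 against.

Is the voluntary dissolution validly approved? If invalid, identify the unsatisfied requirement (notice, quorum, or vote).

Notice: 35 days given; 30 required. Satisfied.
Quorum: 30% of 2,397 = 719.10, rounded up to 720; 721 present. Satisfied.
Vote: requires a majority of those present (721); a majority of 721 is 361, so 361 needed; 694 in favor. Satisfied.

Valid — all requirements satisfied.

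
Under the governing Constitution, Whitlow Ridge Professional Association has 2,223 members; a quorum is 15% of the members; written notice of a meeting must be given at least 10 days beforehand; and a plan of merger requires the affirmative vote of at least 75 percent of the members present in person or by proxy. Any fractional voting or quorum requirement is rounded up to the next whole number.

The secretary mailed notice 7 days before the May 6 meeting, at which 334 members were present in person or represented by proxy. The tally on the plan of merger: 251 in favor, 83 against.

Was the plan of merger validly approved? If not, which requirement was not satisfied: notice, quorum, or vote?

Notice: 7 days given; 10 required. Not satisfied.
Quorum: 15% of 2,223 = 333.45, rounded up to 334; 334 present. Satisfied.
Vote: requires three-fourths of those present (334); 3/4 of 334 = 250.50, rounded up to 251, so 251 needed; 251 in favor. Satisfied.

Invalid — notice requirement not satisfied.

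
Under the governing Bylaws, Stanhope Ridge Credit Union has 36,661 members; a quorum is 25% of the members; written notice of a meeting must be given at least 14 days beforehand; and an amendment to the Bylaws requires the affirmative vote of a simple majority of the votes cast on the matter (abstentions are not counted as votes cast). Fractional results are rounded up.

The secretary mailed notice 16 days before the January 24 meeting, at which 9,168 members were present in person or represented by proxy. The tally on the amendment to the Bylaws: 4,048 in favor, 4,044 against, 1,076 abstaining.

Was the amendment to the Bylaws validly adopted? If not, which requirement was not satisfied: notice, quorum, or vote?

Valid — all requirements satisfied.

Notice: 16 days given; 14 required. Satisfied.
Quorum: 25% of 36,661 = 9,165.25, rounded up to 9,166; 9,168 present. Satisfied.
Vote: requires a majority of the votes cast (9,168 − 1,076 abstaining = 8,092); a majority of 8092 is 4047, so 4,047 needed; 4,048 in favor. Satisfied.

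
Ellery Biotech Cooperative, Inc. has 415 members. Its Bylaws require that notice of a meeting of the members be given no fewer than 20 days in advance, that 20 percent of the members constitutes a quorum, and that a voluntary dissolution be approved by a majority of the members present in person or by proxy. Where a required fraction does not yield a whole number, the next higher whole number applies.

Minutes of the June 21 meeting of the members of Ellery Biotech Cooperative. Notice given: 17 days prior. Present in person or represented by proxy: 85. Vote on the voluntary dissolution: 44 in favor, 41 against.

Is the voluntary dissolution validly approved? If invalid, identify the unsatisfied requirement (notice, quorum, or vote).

Invalid — notice requirement not satisfied.

Notice: 17 days given; 20 required. Not satisfied.
Quorum: 20% of 415 = 83; 85 present. Satisfied.
Vote: requires a majority of those present (85); a majority of 85 is 43, so 43 needed; 44 in favor. Satisfied.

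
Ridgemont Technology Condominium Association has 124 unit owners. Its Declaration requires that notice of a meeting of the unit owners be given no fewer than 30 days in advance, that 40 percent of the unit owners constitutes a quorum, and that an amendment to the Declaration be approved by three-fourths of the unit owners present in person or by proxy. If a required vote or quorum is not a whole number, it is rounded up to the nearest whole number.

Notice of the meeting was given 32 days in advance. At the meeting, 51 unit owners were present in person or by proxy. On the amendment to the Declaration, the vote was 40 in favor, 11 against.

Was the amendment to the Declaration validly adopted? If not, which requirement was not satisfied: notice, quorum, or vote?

Notice: 32 days given; 30 required. Satisfied.
Quorum: 40% of 124 = 49.60, rounded up to 50; 51 present. Satisfied.
Vote: requires three-fourths of those present (51); 3/4 of 51 = 38.25, rounded up to 39, so 39 needed; 40 in favor. Satisfied.

Valid — all requirements satisfied.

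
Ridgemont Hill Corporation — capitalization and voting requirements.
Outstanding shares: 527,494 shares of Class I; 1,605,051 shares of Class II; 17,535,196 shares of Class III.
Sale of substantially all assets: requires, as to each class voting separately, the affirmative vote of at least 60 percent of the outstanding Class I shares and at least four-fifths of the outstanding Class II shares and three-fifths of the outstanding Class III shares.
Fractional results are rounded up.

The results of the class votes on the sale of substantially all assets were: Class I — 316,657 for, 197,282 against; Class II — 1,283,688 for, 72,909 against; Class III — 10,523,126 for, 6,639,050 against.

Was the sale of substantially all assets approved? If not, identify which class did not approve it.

Class I: 3/5 of 527494 = 316496.40, rounded up to 316497; 316,497 required, 316,657 in favor — approved.
Class II: 4/5 of 1605051 = 1284040.80, rounded up to 1284041; 1,284,041 required, 1,283,688 in favor — not approved.
Class III: 3/5 of 17535196 = 10521117.60, rounded up to 10521118; 10,521,118 required, 10,523,126 in favor — approved.

Not approved — the Class II shares did not give the required vote.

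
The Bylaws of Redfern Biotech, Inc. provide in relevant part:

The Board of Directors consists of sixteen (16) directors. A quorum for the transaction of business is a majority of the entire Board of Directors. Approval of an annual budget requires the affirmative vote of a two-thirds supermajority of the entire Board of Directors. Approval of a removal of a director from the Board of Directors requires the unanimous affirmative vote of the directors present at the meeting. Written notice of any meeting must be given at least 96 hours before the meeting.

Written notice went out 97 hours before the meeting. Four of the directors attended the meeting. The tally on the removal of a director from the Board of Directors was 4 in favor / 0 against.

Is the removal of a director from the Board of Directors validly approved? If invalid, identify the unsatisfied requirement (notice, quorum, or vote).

Invalid — quorum requirement not satisfied.

Notice: 97 hours given; 96 required (97 ≥ 96). Satisfied.
Quorum: 4 present; quorum is 9. Not satisfied.
Vote: the removal of a director from the Board of Directors requires the unanimous vote of the directors present (4). Unanimous means all 4, so 4 affirmative votes are needed; 4 voted in favor. Satisfied. (Moot — without a quorum no business can be validly transacted.)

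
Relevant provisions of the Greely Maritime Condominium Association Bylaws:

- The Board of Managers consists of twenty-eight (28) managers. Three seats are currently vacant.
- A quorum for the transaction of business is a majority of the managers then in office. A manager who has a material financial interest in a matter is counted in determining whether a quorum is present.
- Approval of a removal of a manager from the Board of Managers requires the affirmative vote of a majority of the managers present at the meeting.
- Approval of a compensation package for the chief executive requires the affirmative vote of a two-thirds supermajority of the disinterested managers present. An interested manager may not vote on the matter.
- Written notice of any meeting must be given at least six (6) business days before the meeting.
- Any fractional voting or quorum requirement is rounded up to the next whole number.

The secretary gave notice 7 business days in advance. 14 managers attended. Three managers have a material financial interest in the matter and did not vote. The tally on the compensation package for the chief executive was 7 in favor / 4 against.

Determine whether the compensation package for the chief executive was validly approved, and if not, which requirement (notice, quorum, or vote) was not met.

Notice: 7 business days given; 6 required (7 ≥ 6). Satisfied.
Quorum: 14 present (interested managers count toward quorum); quorum is 13. Satisfied.
Vote: the compensation package for the chief executive requires two-thirds of the disinterested managers present (14 − 3 = 11). 2/3 of 11 = 7.33, rounded up to 8, so 8 affirmative votes are needed; 7 voted in favor. Not satisfied.

Invalid — vote requirement not satisfied.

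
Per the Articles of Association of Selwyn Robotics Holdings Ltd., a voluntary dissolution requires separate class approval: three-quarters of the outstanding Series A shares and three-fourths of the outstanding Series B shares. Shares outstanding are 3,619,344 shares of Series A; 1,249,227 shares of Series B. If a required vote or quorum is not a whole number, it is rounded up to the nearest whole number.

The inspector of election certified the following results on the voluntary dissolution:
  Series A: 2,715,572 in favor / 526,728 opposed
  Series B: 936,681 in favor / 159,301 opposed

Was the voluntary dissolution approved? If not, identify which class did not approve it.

Not approved — the Series B shares did not give the required vote.

Series A: 3/4 of 3619344 = 2714508; 2,714,508 required, 2,715,572 in favor — approved.
Series B: 3/4 of 1249227 = 936920.25, rounded up to 936921; 936,921 required, 936,681 in favor — not approved.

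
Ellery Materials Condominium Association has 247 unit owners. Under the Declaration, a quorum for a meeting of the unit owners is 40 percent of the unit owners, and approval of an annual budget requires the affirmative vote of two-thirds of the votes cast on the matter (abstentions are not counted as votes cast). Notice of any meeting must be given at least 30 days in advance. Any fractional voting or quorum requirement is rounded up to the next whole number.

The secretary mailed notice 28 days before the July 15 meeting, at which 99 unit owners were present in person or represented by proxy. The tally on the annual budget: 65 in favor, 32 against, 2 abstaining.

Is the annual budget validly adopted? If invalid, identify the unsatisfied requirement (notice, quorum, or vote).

Invalid — notice requirement not satisfied.

Notice: 28 days given; 30 required. Not satisfied.
Quorum: 40% of 247 = 98.80, rounded up to 99; 99 present. Satisfied.
Vote: requires two-thirds of the votes cast (99 − 2 abstaining = 97); 2/3 of 97 = 64.67, rounded up to 65, so 65 needed; 65 in favor. Satisfied.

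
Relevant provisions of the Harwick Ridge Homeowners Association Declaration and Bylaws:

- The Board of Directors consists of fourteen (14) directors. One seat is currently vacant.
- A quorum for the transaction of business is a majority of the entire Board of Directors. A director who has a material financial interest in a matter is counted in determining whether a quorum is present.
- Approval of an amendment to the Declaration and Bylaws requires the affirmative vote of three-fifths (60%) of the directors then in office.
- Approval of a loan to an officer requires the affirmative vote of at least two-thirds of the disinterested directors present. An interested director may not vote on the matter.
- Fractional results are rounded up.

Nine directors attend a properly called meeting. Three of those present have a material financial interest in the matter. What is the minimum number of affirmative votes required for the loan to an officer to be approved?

4

The loan to an officer requires two-thirds of the disinterested directors present (9 − 3 = 6).
2/3 of 6 = 4.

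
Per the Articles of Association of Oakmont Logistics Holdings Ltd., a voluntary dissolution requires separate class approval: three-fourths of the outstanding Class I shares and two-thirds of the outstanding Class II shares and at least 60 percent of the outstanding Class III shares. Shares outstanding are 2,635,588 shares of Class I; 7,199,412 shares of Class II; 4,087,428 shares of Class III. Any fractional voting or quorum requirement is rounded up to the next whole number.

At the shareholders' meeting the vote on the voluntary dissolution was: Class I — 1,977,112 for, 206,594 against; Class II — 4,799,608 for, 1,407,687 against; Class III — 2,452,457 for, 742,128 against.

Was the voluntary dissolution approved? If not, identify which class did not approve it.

Class I: 3/4 of 2635588 = 1976691; 1,976,691 required, 1,977,112 in favor — approved.
Class II: 2/3 of 7199412 = 4799608; 4,799,608 required, 4,799,608 in favor — approved.
Class III: 3/5 of 4087428 = 2452456.80, rounded up to 2452457; 2,452,457 required, 2,452,457 in favor — approved.

Approved — every class gave the required vote.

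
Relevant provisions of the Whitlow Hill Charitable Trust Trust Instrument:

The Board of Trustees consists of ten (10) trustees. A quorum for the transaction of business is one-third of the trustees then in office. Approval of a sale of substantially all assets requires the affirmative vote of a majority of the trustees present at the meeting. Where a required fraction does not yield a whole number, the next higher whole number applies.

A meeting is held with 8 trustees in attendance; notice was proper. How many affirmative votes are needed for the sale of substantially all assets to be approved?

The sale of substantially all assets requires a majority of the trustees present (8).
A majority of 8 is 5.

5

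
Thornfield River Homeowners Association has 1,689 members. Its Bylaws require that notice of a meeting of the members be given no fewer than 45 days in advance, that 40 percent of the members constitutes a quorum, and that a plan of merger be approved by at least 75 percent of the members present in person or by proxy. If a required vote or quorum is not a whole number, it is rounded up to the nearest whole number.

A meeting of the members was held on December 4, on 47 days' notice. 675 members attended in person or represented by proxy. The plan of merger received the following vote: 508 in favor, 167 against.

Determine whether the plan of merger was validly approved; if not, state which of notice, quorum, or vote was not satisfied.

Invalid — quorum requirement not satisfied.

Notice: 47 days given; 45 required. Satisfied.
Quorum: 40% of 1,689 = 675.60, rounded up to 676; 675 present. Not satisfied.
Vote: requires three-fourths of those present (675); 3/4 of 675 = 506.25, rounded up to 507, so 507 needed; 508 in favor. Satisfied.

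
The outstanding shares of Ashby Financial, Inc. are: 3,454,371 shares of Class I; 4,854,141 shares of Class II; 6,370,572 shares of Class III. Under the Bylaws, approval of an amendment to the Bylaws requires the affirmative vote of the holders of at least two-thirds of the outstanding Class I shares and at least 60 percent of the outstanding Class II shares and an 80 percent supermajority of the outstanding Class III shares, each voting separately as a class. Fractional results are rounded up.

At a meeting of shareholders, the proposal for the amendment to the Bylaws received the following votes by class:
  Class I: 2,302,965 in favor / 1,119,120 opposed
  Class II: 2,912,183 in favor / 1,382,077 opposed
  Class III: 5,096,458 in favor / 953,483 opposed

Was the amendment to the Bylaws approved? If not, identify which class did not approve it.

Not approved — the Class II shares did not give the required vote.

Class I: 2/3 of 3454371 = 2302914; 2,302,914 required, 2,302,965 in favor — approved.
Class II: 3/5 of 4854141 = 2912484.60, rounded up to 2912485; 2,912,485 required, 2,912,183 in favor — not approved.
Class III: 4/5 of 6370572 = 5096457.60, rounded up to 5096458; 5,096,458 required, 5,096,458 in favor — approved.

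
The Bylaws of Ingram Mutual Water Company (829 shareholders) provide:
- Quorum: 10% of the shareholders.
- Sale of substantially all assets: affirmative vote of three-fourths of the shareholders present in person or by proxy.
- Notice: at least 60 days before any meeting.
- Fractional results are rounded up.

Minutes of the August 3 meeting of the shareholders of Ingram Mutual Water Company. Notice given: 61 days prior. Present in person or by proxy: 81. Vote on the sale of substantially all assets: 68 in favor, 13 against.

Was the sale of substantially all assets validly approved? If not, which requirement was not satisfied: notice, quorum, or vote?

Notice: 61 days given; 60 required. Satisfied.
Quorum: 10% of 829 = 82.90, rounded up to 83; 81 present. Not satisfied.
Vote: requires three-fourths of those present (81); 3/4 of 81 = 60.75, rounded up to 61, so 61 needed; 68 in favor. Satisfied.

Invalid — quorum requirement not satisfied.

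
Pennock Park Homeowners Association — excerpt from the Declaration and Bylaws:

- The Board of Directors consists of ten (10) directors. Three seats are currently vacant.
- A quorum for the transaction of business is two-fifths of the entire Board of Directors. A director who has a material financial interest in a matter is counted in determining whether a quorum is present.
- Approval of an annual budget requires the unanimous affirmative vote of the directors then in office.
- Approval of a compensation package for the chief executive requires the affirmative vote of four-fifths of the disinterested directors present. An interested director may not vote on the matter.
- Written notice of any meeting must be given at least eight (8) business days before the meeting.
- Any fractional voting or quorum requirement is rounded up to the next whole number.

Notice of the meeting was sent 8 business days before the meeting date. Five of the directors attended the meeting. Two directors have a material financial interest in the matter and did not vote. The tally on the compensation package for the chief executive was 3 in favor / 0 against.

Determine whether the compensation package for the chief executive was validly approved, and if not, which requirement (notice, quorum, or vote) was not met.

Notice: 8 business days given; 8 required (8 ≥ 8). Satisfied.
Quorum: 5 present (interested directors count toward quorum); quorum is 4. Satisfied.
Vote: the compensation package for the chief executive requires four-fifths of the disinterested directors present (5 − 2 = 3). 4/5 of 3 = 2.40, rounded up to 3, so 3 affirmative votes are needed; 3 voted in favor. Satisfied.

Valid — all requirements satisfied.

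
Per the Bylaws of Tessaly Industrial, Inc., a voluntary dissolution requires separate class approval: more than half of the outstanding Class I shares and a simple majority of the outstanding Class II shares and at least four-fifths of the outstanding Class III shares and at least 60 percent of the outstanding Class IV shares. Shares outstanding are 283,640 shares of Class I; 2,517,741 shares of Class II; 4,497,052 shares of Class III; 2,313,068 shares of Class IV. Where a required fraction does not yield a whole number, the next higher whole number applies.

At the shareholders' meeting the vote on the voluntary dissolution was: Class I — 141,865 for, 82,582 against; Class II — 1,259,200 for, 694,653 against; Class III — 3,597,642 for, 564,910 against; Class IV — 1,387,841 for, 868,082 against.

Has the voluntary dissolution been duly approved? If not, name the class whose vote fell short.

Class I: a majority of 283640 is 141821; 141,821 required, 141,865 in favor — approved.
Class II: a majority of 2517741 is 1258871; 1,258,871 required, 1,259,200 in favor — approved.
Class III: 4/5 of 4497052 = 3597641.60, rounded up to 3597642; 3,597,642 required, 3,597,642 in favor — approved.
Class IV: 3/5 of 2313068 = 1387840.80, rounded up to 1387841; 1,387,841 required, 1,387,841 in favor — approved.

Approved — every class gave the required vote.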